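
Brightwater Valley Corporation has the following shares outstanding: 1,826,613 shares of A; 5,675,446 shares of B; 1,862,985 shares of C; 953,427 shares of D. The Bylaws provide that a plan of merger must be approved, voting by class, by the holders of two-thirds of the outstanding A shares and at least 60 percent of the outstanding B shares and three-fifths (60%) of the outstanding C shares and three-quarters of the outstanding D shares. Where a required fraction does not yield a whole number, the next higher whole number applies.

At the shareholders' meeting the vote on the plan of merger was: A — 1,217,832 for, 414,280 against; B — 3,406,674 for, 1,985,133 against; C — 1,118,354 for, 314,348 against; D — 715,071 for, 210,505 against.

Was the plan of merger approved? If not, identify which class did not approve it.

Approved — every class gave the required vote.

A: 2/3 of 1826613 = 1217742; 1,217,742 required, 1,217,832 in favor — approved.
B: 3/5 of 5675446 = 3405267.60, rounded up to 3405268; 3,405,268 required, 3,406,674 in favor — approved.
C: 3/5 of 1862985 = 1117791; 1,117,791 required, 1,118,354 in favor — approved.
D: 3/4 of 953427 = 715070.25, rounded up to 715071; 715,071 required, 715,071 in favor — approved.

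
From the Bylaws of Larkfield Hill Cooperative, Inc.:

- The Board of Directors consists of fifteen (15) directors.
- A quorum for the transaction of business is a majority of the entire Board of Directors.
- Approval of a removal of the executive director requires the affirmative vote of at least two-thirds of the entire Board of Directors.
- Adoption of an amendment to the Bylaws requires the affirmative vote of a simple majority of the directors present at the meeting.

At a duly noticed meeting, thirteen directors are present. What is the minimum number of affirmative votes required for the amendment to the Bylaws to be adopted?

7

The amendment to the Bylaws requires a majority of the directors present (13).
A majority of 13 is 7.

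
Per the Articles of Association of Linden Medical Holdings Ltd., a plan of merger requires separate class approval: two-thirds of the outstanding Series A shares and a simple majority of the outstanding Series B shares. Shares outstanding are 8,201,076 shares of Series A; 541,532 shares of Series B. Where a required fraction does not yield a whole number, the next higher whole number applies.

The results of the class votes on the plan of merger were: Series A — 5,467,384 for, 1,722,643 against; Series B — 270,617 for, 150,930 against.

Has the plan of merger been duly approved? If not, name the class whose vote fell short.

Not approved — the Series B shares did not give the required vote.

Series A: 2/3 of 8201076 = 5467384; 5,467,384 required, 5,467,384 in favor — approved.
Series B: a majority of 541532 is 270767; 270,767 required, 270,617 in favor — not approved.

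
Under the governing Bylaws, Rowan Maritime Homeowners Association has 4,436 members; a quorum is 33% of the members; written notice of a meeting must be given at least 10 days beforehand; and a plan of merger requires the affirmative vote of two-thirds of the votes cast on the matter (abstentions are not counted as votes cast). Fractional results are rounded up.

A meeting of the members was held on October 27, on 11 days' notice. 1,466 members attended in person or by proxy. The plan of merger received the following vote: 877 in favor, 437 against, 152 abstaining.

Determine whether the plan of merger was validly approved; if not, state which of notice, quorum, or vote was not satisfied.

Notice: 11 days given; 10 required. Satisfied.
Quorum: 33% of 4,436 = 1,463.88, rounded up to 1,464; 1,466 present. Satisfied.
Vote: requires two-thirds of the votes cast (1,466 − 152 abstaining = 1,314); 2/3 of 1314 = 876, so 876 needed; 877 in favor. Satisfied.

Valid — all requirements satisfied.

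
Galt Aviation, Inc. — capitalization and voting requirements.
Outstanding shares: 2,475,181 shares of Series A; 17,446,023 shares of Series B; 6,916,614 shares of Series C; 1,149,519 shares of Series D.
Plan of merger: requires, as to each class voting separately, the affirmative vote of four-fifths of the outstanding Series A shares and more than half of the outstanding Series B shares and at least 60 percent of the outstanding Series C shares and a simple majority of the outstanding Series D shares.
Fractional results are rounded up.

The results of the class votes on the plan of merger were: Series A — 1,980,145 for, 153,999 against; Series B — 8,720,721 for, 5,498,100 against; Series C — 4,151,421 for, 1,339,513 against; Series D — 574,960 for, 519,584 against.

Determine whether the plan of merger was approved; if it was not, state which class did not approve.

Series A: 4/5 of 2475181 = 1980144.80, rounded up to 1980145; 1,980,145 required, 1,980,145 in favor — approved.
Series B: a majority of 17446023 is 8723012; 8,723,012 required, 8,720,721 in favor — not approved.
Series C: 3/5 of 6916614 = 4149968.40, rounded up to 4149969; 4,149,969 required, 4,151,421 in favor — approved.
Series D: a majority of 1149519 is 574760; 574,760 required, 574,960 in favor — approved.

Not approved — the Series B shares did not give the required vote.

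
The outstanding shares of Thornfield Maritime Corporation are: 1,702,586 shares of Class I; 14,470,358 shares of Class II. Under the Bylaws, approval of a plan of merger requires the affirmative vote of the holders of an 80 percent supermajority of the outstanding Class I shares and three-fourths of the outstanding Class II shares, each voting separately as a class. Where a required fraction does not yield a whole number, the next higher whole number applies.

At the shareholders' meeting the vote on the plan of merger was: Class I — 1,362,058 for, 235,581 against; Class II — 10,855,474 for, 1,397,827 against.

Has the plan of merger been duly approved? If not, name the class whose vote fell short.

Not approved — the Class I shares did not give the required vote.

Class I: 4/5 of 1702586 = 1362068.80, rounded up to 1362069; 1,362,069 required, 1,362,058 in favor — not approved.
Class II: 3/4 of 14470358 = 10852768.50, rounded up to 10852769; 10,852,769 required, 10,855,474 in favor — approved.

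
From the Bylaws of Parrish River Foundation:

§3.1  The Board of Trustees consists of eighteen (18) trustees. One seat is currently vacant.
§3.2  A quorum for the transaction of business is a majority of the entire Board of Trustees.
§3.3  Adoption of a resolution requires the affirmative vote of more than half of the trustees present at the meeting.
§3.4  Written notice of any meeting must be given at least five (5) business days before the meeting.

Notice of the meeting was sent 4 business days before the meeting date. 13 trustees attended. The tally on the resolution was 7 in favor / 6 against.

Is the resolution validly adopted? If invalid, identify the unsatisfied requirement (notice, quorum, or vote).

Invalid — notice requirement not satisfied.

Notice: 4 business days given; 5 required (4 < 5). Not satisfied.
Quorum: 13 present; quorum is 10. Satisfied.
Vote: the resolution requires a majority of the trustees present (13). A majority of 13 is 7, so 7 affirmative votes are needed; 7 voted in favor. Satisfied.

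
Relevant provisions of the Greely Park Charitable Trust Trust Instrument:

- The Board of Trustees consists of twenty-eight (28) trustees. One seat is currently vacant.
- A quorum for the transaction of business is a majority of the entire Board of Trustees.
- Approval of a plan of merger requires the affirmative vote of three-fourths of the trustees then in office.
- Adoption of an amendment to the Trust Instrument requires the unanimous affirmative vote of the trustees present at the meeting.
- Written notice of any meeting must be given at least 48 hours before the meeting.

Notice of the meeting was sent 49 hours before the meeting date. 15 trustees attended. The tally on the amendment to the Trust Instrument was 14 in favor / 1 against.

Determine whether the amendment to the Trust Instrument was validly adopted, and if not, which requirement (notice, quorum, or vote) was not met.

Invalid — vote requirement not satisfied.

Notice: 49 hours given; 48 required (49 ≥ 48). Satisfied.
Quorum: 15 present; quorum is 15. Satisfied.
Vote: the amendment to the Trust Instrument requires the unanimous vote of the trustees present (15). Unanimous means all 15, so 15 affirmative votes are needed; 14 voted in favor. Not satisfied.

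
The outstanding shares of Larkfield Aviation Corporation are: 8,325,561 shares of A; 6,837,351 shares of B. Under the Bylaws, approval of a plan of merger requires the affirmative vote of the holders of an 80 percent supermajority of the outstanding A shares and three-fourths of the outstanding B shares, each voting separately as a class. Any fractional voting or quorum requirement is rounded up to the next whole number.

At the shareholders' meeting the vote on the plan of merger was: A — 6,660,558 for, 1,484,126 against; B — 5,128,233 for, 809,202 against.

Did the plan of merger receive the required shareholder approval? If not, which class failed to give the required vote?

Approved — every class gave the required vote.

A: 4/5 of 8325561 = 6660448.80, rounded up to 6660449; 6,660,449 required, 6,660,558 in favor — approved.
B: 3/4 of 6837351 = 5128013.25, rounded up to 5128014; 5,128,014 required, 5,128,233 in favor — approved.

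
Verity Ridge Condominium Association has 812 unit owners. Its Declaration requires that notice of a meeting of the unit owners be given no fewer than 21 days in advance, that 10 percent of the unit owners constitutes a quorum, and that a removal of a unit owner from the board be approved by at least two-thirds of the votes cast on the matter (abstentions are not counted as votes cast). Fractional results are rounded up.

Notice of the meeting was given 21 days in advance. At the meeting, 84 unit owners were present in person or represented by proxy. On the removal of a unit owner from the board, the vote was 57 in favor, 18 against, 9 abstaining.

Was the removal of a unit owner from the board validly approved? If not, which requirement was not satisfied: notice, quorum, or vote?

Valid — all requirements satisfied.

Notice: 21 days given; 21 required. Satisfied.
Quorum: 10% of 812 = 81.20, rounded up to 82; 84 present. Satisfied.
Vote: requires two-thirds of the votes cast (84 − 9 abstaining = 75); 2/3 of 75 = 50, so 50 needed; 57 in favor. Satisfied.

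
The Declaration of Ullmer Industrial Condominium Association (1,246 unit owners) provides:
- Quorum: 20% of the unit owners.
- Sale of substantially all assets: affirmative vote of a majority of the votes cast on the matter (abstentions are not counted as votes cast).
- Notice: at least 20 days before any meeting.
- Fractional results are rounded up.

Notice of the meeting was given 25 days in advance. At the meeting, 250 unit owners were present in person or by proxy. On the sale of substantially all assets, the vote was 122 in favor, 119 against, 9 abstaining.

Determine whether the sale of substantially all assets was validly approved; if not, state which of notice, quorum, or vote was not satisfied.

Notice: 25 days given; 20 required. Satisfied.
Quorum: 20% of 1,246 = 249.20, rounded up to 250; 250 present. Satisfied.
Vote: requires a majority of the votes cast (250 − 9 abstaining = 241); a majority of 241 is 121, so 121 needed; 122 in favor. Satisfied.

Valid — all requirements satisfied.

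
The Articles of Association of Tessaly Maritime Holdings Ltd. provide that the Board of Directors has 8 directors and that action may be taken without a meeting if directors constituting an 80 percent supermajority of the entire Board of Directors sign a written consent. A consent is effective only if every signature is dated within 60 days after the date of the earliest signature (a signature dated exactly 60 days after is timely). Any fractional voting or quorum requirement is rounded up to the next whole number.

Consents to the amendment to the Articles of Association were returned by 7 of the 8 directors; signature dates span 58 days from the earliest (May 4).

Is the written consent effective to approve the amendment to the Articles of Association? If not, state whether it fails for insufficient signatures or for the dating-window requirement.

Effective — both the signature and dating-window requirements are satisfied.

Signatures required: an 80 percent supermajority of 8 — 4/5 of 8 = 6.40, rounded up to 7, so 7 needed; 7 signed. Sufficient.
Dating window: the latest signature is 58 days after the earliest; the limit is 60 days. Within the window.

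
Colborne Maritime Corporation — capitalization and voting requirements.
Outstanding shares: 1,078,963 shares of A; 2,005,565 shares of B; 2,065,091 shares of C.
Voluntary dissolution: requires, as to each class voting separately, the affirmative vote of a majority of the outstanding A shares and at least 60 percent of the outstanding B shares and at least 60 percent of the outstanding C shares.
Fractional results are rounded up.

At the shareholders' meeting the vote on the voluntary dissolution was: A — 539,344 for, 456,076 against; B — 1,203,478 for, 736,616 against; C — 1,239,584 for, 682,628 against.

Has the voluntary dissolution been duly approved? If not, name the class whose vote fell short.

Not approved — the A shares did not give the required vote.

A: a majority of 1078963 is 539482; 539,482 required, 539,344 in favor — not approved.
B: 3/5 of 2005565 = 1203339; 1,203,339 required, 1,203,478 in favor — approved.
C: 3/5 of 2065091 = 1239054.60, rounded up to 1239055; 1,239,055 required, 1,239,584 in favor — approved.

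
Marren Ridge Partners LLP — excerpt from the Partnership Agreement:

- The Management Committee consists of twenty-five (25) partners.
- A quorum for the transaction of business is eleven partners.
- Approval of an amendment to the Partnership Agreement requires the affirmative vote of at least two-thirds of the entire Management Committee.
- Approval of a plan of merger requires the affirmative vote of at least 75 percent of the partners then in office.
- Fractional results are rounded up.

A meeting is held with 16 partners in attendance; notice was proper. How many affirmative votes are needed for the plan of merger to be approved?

The plan of merger requires three-fourths of the partners then in office (25).
3/4 of 25 = 18.75, rounded up to 19.
(Only 16 can vote, so the plan of merger cannot pass at this meeting, but the required vote is still 19.)

19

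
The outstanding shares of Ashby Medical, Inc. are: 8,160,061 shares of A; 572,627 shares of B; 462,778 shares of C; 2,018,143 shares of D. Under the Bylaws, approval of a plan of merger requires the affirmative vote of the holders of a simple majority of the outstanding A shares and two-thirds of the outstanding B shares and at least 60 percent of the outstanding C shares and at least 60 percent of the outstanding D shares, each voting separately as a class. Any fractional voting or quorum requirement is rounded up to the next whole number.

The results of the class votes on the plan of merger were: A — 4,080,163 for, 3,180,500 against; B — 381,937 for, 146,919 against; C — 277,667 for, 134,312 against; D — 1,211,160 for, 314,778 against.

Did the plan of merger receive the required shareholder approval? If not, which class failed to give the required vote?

Approved — every class gave the required vote.

A: a majority of 8160061 is 4080031; 4,080,031 required, 4,080,163 in favor — approved.
B: 2/3 of 572627 = 381751.33, rounded up to 381752; 381,752 required, 381,937 in favor — approved.
C: 3/5 of 462778 = 277666.80, rounded up to 277667; 277,667 required, 277,667 in favor — approved.
D: 3/5 of 2018143 = 1210885.80, rounded up to 1210886; 1,210,886 required, 1,211,160 in favor — approved.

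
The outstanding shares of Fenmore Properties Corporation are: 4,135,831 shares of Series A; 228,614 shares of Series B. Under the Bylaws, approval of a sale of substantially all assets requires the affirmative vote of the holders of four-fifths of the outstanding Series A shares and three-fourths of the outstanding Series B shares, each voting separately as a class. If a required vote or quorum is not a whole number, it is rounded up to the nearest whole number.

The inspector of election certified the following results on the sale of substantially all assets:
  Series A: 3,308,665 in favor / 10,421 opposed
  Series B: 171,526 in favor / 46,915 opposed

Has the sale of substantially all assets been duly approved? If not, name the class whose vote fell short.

Series A: 4/5 of 4135831 = 3308664.80, rounded up to 3308665; 3,308,665 required, 3,308,665 in favor — approved.
Series B: 3/4 of 228614 = 171460.50, rounded up to 171461; 171,461 required, 171,526 in favor — approved.

Approved — every class gave the required vote.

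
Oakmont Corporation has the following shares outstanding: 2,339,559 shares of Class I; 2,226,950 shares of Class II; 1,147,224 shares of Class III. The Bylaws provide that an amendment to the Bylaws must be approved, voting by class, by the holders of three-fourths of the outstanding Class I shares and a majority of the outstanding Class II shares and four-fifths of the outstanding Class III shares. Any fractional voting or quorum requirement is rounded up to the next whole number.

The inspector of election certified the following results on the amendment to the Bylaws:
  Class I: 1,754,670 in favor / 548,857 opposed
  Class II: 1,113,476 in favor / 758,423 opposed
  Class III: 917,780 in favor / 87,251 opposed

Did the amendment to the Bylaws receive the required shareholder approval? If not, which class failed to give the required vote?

Approved — every class gave the required vote.

Class I: 3/4 of 2339559 = 1754669.25, rounded up to 1754670; 1,754,670 required, 1,754,670 in favor — approved.
Class II: a majority of 2226950 is 1113476; 1,113,476 required, 1,113,476 in favor — approved.
Class III: 4/5 of 1147224 = 917779.20, rounded up to 917780; 917,780 required, 917,780 in favor — approved.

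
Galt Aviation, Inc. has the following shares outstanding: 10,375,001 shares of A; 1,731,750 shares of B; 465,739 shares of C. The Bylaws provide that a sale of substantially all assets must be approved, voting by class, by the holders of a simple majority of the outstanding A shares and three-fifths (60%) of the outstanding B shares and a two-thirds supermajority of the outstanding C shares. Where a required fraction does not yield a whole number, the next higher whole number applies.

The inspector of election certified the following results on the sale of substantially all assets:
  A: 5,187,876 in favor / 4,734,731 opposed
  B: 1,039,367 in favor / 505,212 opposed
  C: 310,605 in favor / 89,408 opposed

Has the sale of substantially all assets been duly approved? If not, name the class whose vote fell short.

A: a majority of 10375001 is 5187501; 5,187,501 required, 5,187,876 in favor — approved.
B: 3/5 of 1731750 = 1039050; 1,039,050 required, 1,039,367 in favor — approved.
C: 2/3 of 465739 = 310492.67, rounded up to 310493; 310,493 required, 310,605 in favor — approved.

Approved — every class gave the required vote.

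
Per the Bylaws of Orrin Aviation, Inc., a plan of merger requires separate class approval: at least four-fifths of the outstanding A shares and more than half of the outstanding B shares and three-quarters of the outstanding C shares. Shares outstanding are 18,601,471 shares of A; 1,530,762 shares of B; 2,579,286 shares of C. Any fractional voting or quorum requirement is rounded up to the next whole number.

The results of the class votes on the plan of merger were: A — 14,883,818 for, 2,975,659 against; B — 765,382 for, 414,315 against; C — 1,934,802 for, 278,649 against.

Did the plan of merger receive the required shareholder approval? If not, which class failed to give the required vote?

A: 4/5 of 18601471 = 14881176.80, rounded up to 14881177; 14,881,177 required, 14,883,818 in favor — approved.
B: a majority of 1530762 is 765382; 765,382 required, 765,382 in favor — approved.
C: 3/4 of 2579286 = 1934464.50, rounded up to 1934465; 1,934,465 required, 1,934,802 in favor — approved.

Approved — every class gave the required vote.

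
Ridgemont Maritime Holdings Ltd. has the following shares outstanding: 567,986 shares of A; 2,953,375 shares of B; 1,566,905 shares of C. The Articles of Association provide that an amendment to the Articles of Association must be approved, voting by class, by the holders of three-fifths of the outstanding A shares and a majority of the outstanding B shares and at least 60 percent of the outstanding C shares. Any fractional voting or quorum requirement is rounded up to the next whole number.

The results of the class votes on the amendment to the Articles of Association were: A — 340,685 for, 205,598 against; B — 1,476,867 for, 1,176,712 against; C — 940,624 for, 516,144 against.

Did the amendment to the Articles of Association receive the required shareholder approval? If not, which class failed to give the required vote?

A: 3/5 of 567986 = 340791.60, rounded up to 340792; 340,792 required, 340,685 in favor — not approved.
B: a majority of 2953375 is 1476688; 1,476,688 required, 1,476,867 in favor — approved.
C: 3/5 of 1566905 = 940143; 940,143 required, 940,624 in favor — approved.

Not approved — the A shares did not give the required vote.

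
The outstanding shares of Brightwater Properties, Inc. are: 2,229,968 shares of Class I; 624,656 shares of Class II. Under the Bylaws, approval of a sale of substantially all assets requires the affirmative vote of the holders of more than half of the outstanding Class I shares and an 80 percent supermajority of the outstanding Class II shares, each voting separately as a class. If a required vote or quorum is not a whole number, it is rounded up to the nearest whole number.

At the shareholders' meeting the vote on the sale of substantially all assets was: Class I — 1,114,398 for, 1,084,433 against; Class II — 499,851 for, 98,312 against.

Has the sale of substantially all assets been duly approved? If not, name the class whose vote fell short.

Class I: a majority of 2229968 is 1114985; 1,114,985 required, 1,114,398 in favor — not approved.
Class II: 4/5 of 624656 = 499724.80, rounded up to 499725; 499,725 required, 499,851 in favor — approved.

Not approved — the Class I shares did not give the required vote.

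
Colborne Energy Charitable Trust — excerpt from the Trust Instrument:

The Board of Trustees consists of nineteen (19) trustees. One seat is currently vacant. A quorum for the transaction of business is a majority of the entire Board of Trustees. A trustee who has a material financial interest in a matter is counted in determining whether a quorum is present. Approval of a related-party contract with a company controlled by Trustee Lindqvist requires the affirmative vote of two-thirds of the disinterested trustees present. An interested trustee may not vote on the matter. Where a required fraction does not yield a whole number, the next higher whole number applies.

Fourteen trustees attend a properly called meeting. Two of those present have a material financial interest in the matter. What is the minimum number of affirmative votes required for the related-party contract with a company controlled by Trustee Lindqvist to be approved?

The related-party contract with a company controlled by Trustee Lindqvist requires two-thirds of the disinterested trustees present (14 − 2 = 12).
2/3 of 12 = 8.

8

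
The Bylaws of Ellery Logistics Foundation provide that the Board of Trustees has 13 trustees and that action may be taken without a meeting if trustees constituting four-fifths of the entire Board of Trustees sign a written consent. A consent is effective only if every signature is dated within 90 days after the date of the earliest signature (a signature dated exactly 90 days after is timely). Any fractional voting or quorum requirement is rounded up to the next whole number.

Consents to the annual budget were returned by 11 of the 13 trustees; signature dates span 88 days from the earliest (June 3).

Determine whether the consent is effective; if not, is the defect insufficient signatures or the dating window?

Signatures required: four-fifths of 13 — 4/5 of 13 = 10.40, rounded up to 11, so 11 needed; 11 signed. Sufficient.
Dating window: the latest signature is 88 days after the earliest; the limit is 90 days. Within the window.

Effective — both the signature and dating-window requirements are satisfied.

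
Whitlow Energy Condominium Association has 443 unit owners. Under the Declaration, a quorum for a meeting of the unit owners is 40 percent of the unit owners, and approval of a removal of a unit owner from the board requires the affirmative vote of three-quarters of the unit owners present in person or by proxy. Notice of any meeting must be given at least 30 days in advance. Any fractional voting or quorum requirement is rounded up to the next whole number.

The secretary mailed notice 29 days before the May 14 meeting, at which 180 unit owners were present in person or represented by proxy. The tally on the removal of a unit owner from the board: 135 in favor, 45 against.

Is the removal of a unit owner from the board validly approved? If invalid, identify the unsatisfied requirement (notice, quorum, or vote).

Notice: 29 days given; 30 required. Not satisfied.
Quorum: 40% of 443 = 177.20, rounded up to 178; 180 present. Satisfied.
Vote: requires three-fourths of those present (180); 3/4 of 180 = 135, so 135 needed; 135 in favor. Satisfied.

Invalid — notice requirement not satisfied.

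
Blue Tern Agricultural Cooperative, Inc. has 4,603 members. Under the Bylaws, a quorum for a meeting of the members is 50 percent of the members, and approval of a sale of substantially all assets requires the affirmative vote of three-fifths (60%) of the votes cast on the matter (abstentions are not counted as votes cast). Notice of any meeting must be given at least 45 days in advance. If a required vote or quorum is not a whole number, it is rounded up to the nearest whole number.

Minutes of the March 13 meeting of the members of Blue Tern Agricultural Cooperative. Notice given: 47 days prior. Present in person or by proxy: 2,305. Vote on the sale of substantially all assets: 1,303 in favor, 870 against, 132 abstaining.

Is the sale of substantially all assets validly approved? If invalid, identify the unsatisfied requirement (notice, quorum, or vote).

Invalid — vote requirement not satisfied.

Notice: 47 days given; 45 required. Satisfied.
Quorum: 50% of 4,603 = 2,301.50, rounded up to 2,302; 2,305 present. Satisfied.
Vote: requires three-fifths of the votes cast (2,305 − 132 abstaining = 2,173); 3/5 of 2173 = 1303.80, rounded up to 1304, so 1,304 needed; 1,303 in favor. Not satisfied.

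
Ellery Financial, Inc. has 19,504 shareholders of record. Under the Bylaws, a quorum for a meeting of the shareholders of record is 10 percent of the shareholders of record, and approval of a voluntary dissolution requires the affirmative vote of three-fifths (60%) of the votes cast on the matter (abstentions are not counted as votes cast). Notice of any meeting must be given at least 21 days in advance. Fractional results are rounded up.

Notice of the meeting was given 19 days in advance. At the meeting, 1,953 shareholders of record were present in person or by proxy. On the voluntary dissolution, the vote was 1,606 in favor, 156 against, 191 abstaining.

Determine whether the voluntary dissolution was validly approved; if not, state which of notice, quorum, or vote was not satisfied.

Invalid — notice requirement not satisfied.

Notice: 19 days given; 21 required. Not satisfied.
Quorum: 10% of 19,504 = 1,950.40, rounded up to 1,951; 1,953 present. Satisfied.
Vote: requires three-fifths of the votes cast (1,953 − 191 abstaining = 1,762); 3/5 of 1762 = 1057.20, rounded up to 1058, so 1,058 needed; 1,606 in favor. Satisfied.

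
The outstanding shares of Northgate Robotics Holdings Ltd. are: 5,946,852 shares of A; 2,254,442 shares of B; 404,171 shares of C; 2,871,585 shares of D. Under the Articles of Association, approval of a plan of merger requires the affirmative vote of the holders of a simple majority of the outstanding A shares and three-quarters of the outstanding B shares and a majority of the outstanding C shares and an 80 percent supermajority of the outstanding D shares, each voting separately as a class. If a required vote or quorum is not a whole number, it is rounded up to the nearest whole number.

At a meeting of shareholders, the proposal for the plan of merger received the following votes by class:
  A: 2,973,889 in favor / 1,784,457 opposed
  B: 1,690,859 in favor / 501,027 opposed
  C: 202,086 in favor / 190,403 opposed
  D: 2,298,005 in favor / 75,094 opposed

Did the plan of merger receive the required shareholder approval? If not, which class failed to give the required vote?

A: a majority of 5946852 is 2973427; 2,973,427 required, 2,973,889 in favor — approved.
B: 3/4 of 2254442 = 1690831.50, rounded up to 1690832; 1,690,832 required, 1,690,859 in favor — approved.
C: a majority of 404171 is 202086; 202,086 required, 202,086 in favor — approved.
D: 4/5 of 2871585 = 2297268; 2,297,268 required, 2,298,005 in favor — approved.

Approved — every class gave the required vote.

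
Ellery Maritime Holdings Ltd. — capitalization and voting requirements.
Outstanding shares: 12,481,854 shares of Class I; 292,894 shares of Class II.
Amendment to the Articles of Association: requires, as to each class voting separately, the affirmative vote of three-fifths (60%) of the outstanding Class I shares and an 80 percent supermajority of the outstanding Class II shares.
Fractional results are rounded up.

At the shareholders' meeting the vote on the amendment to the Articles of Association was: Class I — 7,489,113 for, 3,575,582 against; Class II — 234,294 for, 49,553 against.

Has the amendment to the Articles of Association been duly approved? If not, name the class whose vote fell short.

Not approved — the Class II shares did not give the required vote.

Class I: 3/5 of 12481854 = 7489112.40, rounded up to 7489113; 7,489,113 required, 7,489,113 in favor — approved.
Class II: 4/5 of 292894 = 234315.20, rounded up to 234316; 234,316 required, 234,294 in favor — not approved.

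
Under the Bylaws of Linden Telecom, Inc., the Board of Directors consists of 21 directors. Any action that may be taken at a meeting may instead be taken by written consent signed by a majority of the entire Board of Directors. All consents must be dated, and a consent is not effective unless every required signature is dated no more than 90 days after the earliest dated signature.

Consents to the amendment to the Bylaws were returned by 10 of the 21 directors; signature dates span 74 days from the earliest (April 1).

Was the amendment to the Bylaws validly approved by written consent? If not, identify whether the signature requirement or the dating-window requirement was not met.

Signatures required: a majority of 21 — a majority of 21 is 11, so 11 needed; 10 signed. Insufficient.
Dating window: the latest signature is 74 days after the earliest; the limit is 90 days. Within the window.

Not effective — insufficient signatures.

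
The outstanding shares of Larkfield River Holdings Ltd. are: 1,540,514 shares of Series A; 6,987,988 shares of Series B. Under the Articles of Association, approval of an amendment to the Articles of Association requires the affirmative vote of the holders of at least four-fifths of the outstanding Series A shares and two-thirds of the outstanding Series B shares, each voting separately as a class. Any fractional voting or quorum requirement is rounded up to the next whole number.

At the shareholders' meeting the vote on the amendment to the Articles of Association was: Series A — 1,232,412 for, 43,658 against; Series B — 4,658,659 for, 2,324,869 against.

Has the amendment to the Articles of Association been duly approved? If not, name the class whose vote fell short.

Approved — every class gave the required vote.

Series A: 4/5 of 1540514 = 1232411.20, rounded up to 1232412; 1,232,412 required, 1,232,412 in favor — approved.
Series B: 2/3 of 6987988 = 4658658.67, rounded up to 4658659; 4,658,659 required, 4,658,659 in favor — approved.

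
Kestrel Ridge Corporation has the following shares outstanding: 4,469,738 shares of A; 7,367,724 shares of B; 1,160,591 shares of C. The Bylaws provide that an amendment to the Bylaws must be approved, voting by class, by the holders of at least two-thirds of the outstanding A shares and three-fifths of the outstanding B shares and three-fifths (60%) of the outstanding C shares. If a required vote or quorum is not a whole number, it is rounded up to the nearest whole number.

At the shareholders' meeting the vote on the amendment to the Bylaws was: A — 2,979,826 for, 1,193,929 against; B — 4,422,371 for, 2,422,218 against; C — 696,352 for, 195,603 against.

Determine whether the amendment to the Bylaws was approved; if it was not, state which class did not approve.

Not approved — the C shares did not give the required vote.

A: 2/3 of 4469738 = 2979825.33, rounded up to 2979826; 2,979,826 required, 2,979,826 in favor — approved.
B: 3/5 of 7367724 = 4420634.40, rounded up to 4420635; 4,420,635 required, 4,422,371 in favor — approved.
C: 3/5 of 1160591 = 696354.60, rounded up to 696355; 696,355 required, 696,352 in favor — not approved.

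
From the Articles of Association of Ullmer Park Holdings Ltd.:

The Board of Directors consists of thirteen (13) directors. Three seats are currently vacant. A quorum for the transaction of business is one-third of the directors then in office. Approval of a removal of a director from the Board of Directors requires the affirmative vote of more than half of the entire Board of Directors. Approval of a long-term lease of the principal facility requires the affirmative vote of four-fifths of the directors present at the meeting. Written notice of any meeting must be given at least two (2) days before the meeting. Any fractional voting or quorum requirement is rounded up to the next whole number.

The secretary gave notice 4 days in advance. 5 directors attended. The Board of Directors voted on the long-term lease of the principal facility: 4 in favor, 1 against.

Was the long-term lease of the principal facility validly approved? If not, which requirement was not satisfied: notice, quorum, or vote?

Valid — all requirements satisfied.

Notice: 4 days given; 2 required (4 ≥ 2). Satisfied.
Quorum: 5 present; quorum is 4. Satisfied.
Vote: the long-term lease of the principal facility requires four-fifths of the directors present (5). 4/5 of 5 = 4, so 4 affirmative votes are needed; 4 voted in favor. Satisfied.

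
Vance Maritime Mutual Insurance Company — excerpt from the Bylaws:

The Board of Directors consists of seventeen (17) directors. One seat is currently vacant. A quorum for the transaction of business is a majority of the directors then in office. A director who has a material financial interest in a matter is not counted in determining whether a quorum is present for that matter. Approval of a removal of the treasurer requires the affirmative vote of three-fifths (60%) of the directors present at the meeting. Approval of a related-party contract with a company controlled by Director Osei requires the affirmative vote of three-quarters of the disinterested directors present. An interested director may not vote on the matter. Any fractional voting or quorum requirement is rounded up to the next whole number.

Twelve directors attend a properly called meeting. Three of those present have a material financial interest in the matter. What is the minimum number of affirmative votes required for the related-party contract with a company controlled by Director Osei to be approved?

7

The related-party contract with a company controlled by Director Osei requires three-fourths of the disinterested directors present (12 − 3 = 9).
3/4 of 9 = 6.75, rounded up to 7.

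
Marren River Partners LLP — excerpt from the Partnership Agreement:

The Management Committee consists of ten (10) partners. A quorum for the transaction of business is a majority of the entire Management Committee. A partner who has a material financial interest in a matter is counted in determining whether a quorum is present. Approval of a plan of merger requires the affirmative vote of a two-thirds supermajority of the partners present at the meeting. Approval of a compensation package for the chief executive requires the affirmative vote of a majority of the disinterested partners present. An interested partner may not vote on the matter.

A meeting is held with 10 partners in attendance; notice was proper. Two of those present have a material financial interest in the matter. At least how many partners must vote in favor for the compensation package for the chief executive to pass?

5

The compensation package for the chief executive requires a majority of the disinterested partners present (10 − 2 = 8).
A majority of 8 is 5.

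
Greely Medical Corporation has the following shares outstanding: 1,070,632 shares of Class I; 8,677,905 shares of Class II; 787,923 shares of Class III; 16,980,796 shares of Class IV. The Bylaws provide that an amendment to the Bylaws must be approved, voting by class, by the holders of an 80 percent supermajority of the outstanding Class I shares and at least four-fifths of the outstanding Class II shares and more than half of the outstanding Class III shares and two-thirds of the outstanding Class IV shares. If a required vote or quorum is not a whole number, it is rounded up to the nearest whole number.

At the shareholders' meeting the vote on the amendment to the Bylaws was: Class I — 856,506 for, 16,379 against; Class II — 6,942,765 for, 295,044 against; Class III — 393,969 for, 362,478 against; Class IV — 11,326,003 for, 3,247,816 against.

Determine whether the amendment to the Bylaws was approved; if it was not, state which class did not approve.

Approved — every class gave the required vote.

Class I: 4/5 of 1070632 = 856505.60, rounded up to 856506; 856,506 required, 856,506 in favor — approved.
Class II: 4/5 of 8677905 = 6942324; 6,942,324 required, 6,942,765 in favor — approved.
Class III: a majority of 787923 is 393962; 393,962 required, 393,969 in favor — approved.
Class IV: 2/3 of 16980796 = 11320530.67, rounded up to 11320531; 11,320,531 required, 11,326,003 in favor — approved.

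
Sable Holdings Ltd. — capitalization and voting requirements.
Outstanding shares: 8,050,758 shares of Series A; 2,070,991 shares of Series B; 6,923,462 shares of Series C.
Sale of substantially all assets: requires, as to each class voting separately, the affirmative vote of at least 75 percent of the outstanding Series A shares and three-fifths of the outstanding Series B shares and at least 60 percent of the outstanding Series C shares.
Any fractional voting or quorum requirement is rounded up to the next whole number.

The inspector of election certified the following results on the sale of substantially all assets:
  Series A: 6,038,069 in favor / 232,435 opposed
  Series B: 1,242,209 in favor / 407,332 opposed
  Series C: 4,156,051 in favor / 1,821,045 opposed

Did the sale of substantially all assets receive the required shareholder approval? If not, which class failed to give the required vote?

Series A: 3/4 of 8050758 = 6038068.50, rounded up to 6038069; 6,038,069 required, 6,038,069 in favor — approved.
Series B: 3/5 of 2070991 = 1242594.60, rounded up to 1242595; 1,242,595 required, 1,242,209 in favor — not approved.
Series C: 3/5 of 6923462 = 4154077.20, rounded up to 4154078; 4,154,078 required, 4,156,051 in favor — approved.

Not approved — the Series B shares did not give the required vote.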